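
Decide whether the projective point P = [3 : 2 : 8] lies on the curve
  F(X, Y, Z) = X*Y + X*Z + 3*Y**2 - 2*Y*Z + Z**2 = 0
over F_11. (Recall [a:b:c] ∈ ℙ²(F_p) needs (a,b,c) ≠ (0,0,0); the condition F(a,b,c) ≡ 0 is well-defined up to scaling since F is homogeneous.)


F(3,2,8) ≡ 8 (mod 11); P is NOT on the curve.

Evaluate F(3, 2, 8) term-by-term (mod 11).
  X*Y ↦ 1·3·2·1 = 6
  X*Z ↦ 1·3·1·8 = 24
  3*Y**2 ↦ 3·1·4·1 = 12
  -2*Y*Z ↦ -2·1·2·8 = -32
  Z**2 ↦ 1·1·1·64 = 64
Sum: F(3, 2, 8) = (6) + (24) + (12) + (-32) + (64) = 74.
Reducing mod 11: 74 ≡ 8 (mod 11).
Since F(a, b, c) ≡ 8 ≠ 0 (mod 11), P does NOT lie on the curve.


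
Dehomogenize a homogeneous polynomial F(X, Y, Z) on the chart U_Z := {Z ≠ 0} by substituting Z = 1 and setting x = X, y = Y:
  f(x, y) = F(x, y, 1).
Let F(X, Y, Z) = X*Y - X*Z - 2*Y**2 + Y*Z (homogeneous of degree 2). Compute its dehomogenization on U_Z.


f(x, y) = x*y - x - 2*y**2 + y

On U_Z we set Z = 1. Each monomial c·X^i·Y^j·Z^k in F becomes c·x^i·y^j·1^k = c·x^i·y^j.
Substituting Z = 1: F(X, Y, 1) = x*y - x - 2*y**2 + y.
Note: deg(f) ≤ deg(F) = 2; strict inequality happens when F is divisible by Z (lost terms).


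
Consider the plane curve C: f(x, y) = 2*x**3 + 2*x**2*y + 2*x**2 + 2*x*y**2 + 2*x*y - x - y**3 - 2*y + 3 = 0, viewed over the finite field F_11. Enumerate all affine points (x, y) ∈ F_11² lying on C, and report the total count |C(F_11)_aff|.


Affine F_11-points: {(0, 1), (0, 5), (3, 1), (3, 2), (3, 3), (6, 1), (6, 4), (6, 7), (8, 9), (9, 7), (10, 7)}; count = 11.

For each of the 121 pairs (x, y) ∈ F_11², evaluate f(x, y) mod 11. Record the zeros.
  x = 0: [0↦3, 1↦0, 2↦2, 3↦3, 4↦8, 5↦0, 6↦6, 7↦9, 8↦3, 9↦4, 10↦6]  zeros at y ∈ {1, 5}
  x = 1: [0↦6, 1↦9, 2↦10, 3↦3, 4↦4, 5↦7, 6↦6, 7↦6, 8↦1, 9↦7, 10↦7]  zeros at y ∈ ∅
  x = 2: [0↦3, 1↦5, 2↦9, 3↦9, 4↦10, 5↦6, 6↦2, 7↦3, 8↦3, 9↦7, 10↦9]  zeros at y ∈ ∅
  x = 3: [0↦6, 1↦0, 2↦0, 3↦0, 4↦5, 5↦9, 6↦6, 7↦1, 8↦10, 9↦5, 10↦2]  zeros at y ∈ {1, 2, 3}
  x = 4: [0↦5, 1↦6, 2↦6, 3↦10, 4↦1, 5↦6, 6↦8, 7↦1, 8↦1, 9↦2, 10↦9]  zeros at y ∈ ∅
  x = 5: [0↦1, 1↦2, 2↦6, 3↦7, 4↦10, 5↦9, 6↦9, 7↦4, 8↦10, 9↦10, 10↦9]  zeros at y ∈ ∅
  x = 6: [0↦6, 1↦0, 2↦1, 3↦3, 4↦0, 5↦8, 6↦10, 7↦0, 8↦5, 9↦8, 10↦3]  zeros at y ∈ {1, 4, 7}
  x = 7: [0↦10, 1↦1, 2↦3, 3↦10, 4↦5, 5↦4, 6↦1, 7↦1, 8↦9, 9↦8, 10↦3]  zeros at y ∈ ∅
  x = 8: [0↦3, 1↦6, 2↦2, 3↦7, 4↦4, 5↦9, 6↦5, 7↦8, 8↦1, 9↦0, 10↦10]  zeros at y ∈ {9}
  x = 9: [0↦8, 1↦5, 2↦10, 3↦6, 4↦9, 5↦2, 6↦1, 7↦0, 8↦4, 9↦7, 10↦3]  zeros at y ∈ {7}
  x = 10: [0↦4, 1↦10, 2↦6, 3↦8, 4↦10, 5↦6, 6↦1, 7↦0, 8↦8, 9↦8, 10↦5]  zeros at y ∈ {7}
Collecting zeros: affine points = {(0, 1), (0, 5), (3, 1), (3, 2), (3, 3), (6, 1), (6, 4), (6, 7), (8, 9), (9, 7), (10, 7)}.
Total count |C(F_11)_aff| = 11.


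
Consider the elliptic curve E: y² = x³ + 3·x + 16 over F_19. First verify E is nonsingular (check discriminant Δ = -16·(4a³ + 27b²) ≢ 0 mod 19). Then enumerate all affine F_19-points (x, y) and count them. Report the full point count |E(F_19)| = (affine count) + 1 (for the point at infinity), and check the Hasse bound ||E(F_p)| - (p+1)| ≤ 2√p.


Affine points = {(0, 4), (0, 15), (1, 1), (1, 18), (2, 7), (2, 12), (4, 4), (4, 15), (5, 2), (5, 17), (7, 0), (8, 1), (8, 18), (10, 1), (10, 18), (14, 3), (14, 16), (15, 4), (15, 15)}; affine count = 19; |E(F_19)| = 20.

Discriminant check: Δ ∝ 4a³ + 27b² = 4·3³ + 27·16² = 4·27 + 27·256 ≡ 9 (mod 19). Nonzero ⇒ E is nonsingular.
For each x ∈ F_19, compute rhs = x³ + 3·x + 16 mod 19, then count y ∈ F_19 with y² ≡ rhs.
  x = 0: rhs = 16, matching y values: 4, 15 (2 points).
  x = 1: rhs = 1, matching y values: 1, 18 (2 points).
  x = 2: rhs = 11, matching y values: 7, 12 (2 points).
  x = 3: rhs = 14, matching y values: none (0 points).
  x = 4: rhs = 16, matching y values: 4, 15 (2 points).
  x = 5: rhs = 4, matching y values: 2, 17 (2 points).
  x = 6: rhs = 3, matching y values: none (0 points).
  x = 7: rhs = 0, matching y values: 0 (1 points).
  x = 8: rhs = 1, matching y values: 1, 18 (2 points).
  x = 9: rhs = 12, matching y values: none (0 points).
  x = 10: rhs = 1, matching y values: 1, 18 (2 points).
  x = 11: rhs = 12, matching y values: none (0 points).
  x = 12: rhs = 13, matching y values: none (0 points).
  x = 13: rhs = 10, matching y values: none (0 points).
  x = 14: rhs = 9, matching y values: 3, 16 (2 points).
  x = 15: rhs = 16, matching y values: 4, 15 (2 points).
  x = 16: rhs = 18, matching y values: none (0 points).
  x = 17: rhs = 2, matching y values: none (0 points).
  x = 18: rhs = 12, matching y values: none (0 points).
Total affine count: 19.
Full point count |E(F_19)| = 19 + 1 = 20.
Hasse bound: |20 − (19+1)| = |0| = 0 ≤ 2√19 ≈ 8.7178 ✓.


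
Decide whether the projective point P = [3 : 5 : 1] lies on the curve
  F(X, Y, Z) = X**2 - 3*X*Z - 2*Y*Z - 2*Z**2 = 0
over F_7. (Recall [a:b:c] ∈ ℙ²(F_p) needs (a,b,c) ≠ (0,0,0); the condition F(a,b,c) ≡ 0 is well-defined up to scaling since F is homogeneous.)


F(3,5,1) ≡ 2 (mod 7); P is NOT on the curve.

Evaluate F(3, 5, 1) term-by-term (mod 7).
  X**2 ↦ 1·9·1·1 = 9
  -3*X*Z ↦ -3·3·1·1 = -9
  -2*Y*Z ↦ -2·1·5·1 = -10
  -2*Z**2 ↦ -2·1·1·1 = -2
Sum: F(3, 5, 1) = (9) + (-9) + (-10) + (-2) = -12.
Reducing mod 7: -12 ≡ 2 (mod 7).
Since F(a, b, c) ≡ 2 ≠ 0 (mod 7), P does NOT lie on the curve.


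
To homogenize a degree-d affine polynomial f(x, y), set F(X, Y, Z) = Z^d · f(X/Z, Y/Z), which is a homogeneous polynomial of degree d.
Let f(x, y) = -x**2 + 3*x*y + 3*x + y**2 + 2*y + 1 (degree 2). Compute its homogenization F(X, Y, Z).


F(X, Y, Z) = -X**2 + 3*X*Y + 3*X*Z + Y**2 + 2*Y*Z + Z**2

deg(f) = 2.
Substitute x = X/Z, y = Y/Z into f, then multiply by Z^2.
  monomial -1·x^2·y^0 ↦ -1·X^2·Y^0·Z^0.
  monomial 3·x^1·y^1 ↦ 3·X^1·Y^1·Z^0.
  monomial 3·x^1·y^0 ↦ 3·X^1·Y^0·Z^1.
  monomial 1·x^0·y^2 ↦ 1·X^0·Y^2·Z^0.
  monomial 2·x^0·y^1 ↦ 2·X^0·Y^1·Z^1.
  monomial 1·x^0·y^0 ↦ 1·X^0·Y^0·Z^2.
Collecting: F(X, Y, Z) = -X**2 + 3*X*Y + 3*X*Z + Y**2 + 2*Y*Z + Z**2.


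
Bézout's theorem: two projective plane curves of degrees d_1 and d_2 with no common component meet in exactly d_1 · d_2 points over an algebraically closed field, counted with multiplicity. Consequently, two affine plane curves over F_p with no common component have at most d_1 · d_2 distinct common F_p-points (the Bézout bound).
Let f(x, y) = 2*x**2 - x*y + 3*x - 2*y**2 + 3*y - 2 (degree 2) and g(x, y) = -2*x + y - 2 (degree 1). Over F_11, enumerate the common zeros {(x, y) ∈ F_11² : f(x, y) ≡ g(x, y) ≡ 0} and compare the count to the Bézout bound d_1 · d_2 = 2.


Common zeros: ∅; count = 0; Bézout bound = 2.

deg(f) = 2, deg(g) = 1, so Bézout bound = 2.
Scan x ∈ F_11. For each x, list the y ∈ F_11 with f(x, y) ≡ 0 and those with g(x, y) ≡ 0 (mod 11); the common zeros in that column are the intersection.
  x = 0: f ≡ 0 at y ∈ {3, 4}; g ≡ 0 at y ∈ {2}; common: ∅.
  x = 1: f ≡ 0 at y ∈ ∅; g ≡ 0 at y ∈ {4}; common: ∅.
  x = 2: f ≡ 0 at y ∈ {1, 5}; g ≡ 0 at y ∈ {6}; common: ∅.
  x = 3: f ≡ 0 at y ∈ ∅; g ≡ 0 at y ∈ {8}; common: ∅.
  x = 4: f ≡ 0 at y ∈ ∅; g ≡ 0 at y ∈ {10}; common: ∅.
  x = 5: f ≡ 0 at y ∈ ∅; g ≡ 0 at y ∈ {1}; common: ∅.
  x = 6: f ≡ 0 at y ∈ {0, 4}; g ≡ 0 at y ∈ {3}; common: ∅.
  x = 7: f ≡ 0 at y ∈ ∅; g ≡ 0 at y ∈ {5}; common: ∅.
  x = 8: f ≡ 0 at y ∈ {1, 2}; g ≡ 0 at y ∈ {7}; common: ∅.
  x = 9: f ≡ 0 at y ∈ {0, 8}; g ≡ 0 at y ∈ {9}; common: ∅.
  x = 10: f ≡ 0 at y ∈ {5, 8}; g ≡ 0 at y ∈ {0}; common: ∅.
Collecting: common zeros = ∅, so the count is 0.
Comparison with the Bézout bound: 0 ≤ 2 = deg(f)·deg(g), as expected for curves with no common component (the affine F_11-count falls short of the bound because intersections may lie at infinity, over extension fields, or carry multiplicity).


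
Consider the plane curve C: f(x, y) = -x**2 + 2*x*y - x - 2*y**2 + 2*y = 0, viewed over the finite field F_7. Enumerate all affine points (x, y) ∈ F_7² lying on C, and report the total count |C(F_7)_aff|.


Affine F_7-points: {(0, 0), (0, 1), (1, 1), (2, 4), (2, 6), (5, 2), (5, 4), (6, 0)}; count = 8.

For each of the 49 pairs (x, y) ∈ F_7², evaluate f(x, y) mod 7. Record the zeros.
  x = 0: [0↦0, 1↦0, 2↦3, 3↦2, 4↦4, 5↦2, 6↦3]  zeros at y ∈ {0, 1}
  x = 1: [0↦5, 1↦0, 2↦5, 3↦6, 4↦3, 5↦3, 6↦6]  zeros at y ∈ {1}
  x = 2: [0↦1, 1↦5, 2↦5, 3↦1, 4↦0, 5↦2, 6↦0]  zeros at y ∈ {4, 6}
  x = 3: [0↦2, 1↦1, 2↦3, 3↦1, 4↦2, 5↦6, 6↦6]  zeros at y ∈ ∅
  x = 4: [0↦1, 1↦2, 2↦6, 3↦6, 4↦2, 5↦1, 6↦3]  zeros at y ∈ ∅
  x = 5: [0↦5, 1↦1, 2↦0, 3↦2, 4↦0, 5↦1, 6↦5]  zeros at y ∈ {2, 4}
  x = 6: [0↦0, 1↦5, 2↦6, 3↦3, 4↦3, 5↦6, 6↦5]  zeros at y ∈ {0}
Collecting zeros: affine points = {(0, 0), (0, 1), (1, 1), (2, 4), (2, 6), (5, 2), (5, 4), (6, 0)}.
Total count |C(F_7)_aff| = 8.


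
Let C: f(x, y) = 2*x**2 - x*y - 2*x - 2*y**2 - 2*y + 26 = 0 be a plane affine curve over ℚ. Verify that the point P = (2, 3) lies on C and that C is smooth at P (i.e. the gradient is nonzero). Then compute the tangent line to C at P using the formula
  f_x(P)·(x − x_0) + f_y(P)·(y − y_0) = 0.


Tangent line at P: 3*x - 16*y + 42 = 0.

Step 1: f(2, 3) = 0, so P lies on C.
Step 2: partial derivatives
  f_x(x, y) = 4*x - y - 2, f_y(x, y) = -x - 4*y - 2.
  f_x(P) = 3, f_y(P) = -16 (gradient nonzero, so P is smooth).
Step 3: tangent line at P: 3·(x − 2) + -16·(y − 3) = 0.
Expanding: 3*x - 16*y + 42 = 0.


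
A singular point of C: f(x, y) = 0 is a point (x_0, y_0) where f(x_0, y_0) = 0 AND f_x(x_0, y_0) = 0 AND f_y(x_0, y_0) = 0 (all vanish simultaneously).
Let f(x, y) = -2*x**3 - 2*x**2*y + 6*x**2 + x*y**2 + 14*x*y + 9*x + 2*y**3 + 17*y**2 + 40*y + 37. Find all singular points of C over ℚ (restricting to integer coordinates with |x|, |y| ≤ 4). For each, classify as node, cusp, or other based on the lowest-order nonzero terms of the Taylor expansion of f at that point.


Singular points: {(2, -3)}; classification: cusp.

Compute partial derivatives:
  f_x = -6*x**2 - 4*x*y + 12*x + y**2 + 14*y + 9.
  f_y = -2*x**2 + 2*x*y + 14*x + 6*y**2 + 34*y + 40.
Scan x_0 ∈ {−4, ..., 4}. For each x_0, f_y(x_0, y) is a polynomial in y; find its integer roots y ∈ {−4, ..., 4}, then test f_x and f at those candidates.
  x = -4: f_y(-4, y) = 6*y**2 + 26*y - 48; no integer root y with |y| ≤ 4.
  x = -3: f_y(-3, y) = 6*y**2 + 28*y - 20; no integer root y with |y| ≤ 4.
  x = -2: f_y(-2, y) = 6*y**2 + 30*y + 4; no integer root y with |y| ≤ 4.
  x = -1: f_y(-1, y) = 6*y**2 + 32*y + 24; no integer root y with |y| ≤ 4.
  x = 0: f_y(0, y) = 6*y**2 + 34*y + 40; vanishes at y ∈ {-4}. (0, -4): f_x = -31 ≠ 0.
  x = 1: f_y(1, y) = 6*y**2 + 36*y + 52; no integer root y with |y| ≤ 4.
  x = 2: f_y(2, y) = 6*y**2 + 38*y + 60; vanishes at y ∈ {-3}. (2, -3): f_x = 0, f = 0 — SINGULAR.
  x = 3: f_y(3, y) = 6*y**2 + 40*y + 64; vanishes at y ∈ {-4}. (3, -4): f_x = -1 ≠ 0.
  x = 4: f_y(4, y) = 6*y**2 + 42*y + 64; no integer root y with |y| ≤ 4.
Only singular point on the grid: (2, -3).
Classify: substitute x = 2 + u, y = -3 + v and expand: f = -2*u**3 - 2*u**2*v + u*v**2 + 2*v**3 + v**2.
No constant or linear terms (consistent with a singular point). Quadratic part: v**2. Cubic part: -2*u**3 - 2*u**2*v + u*v**2 + 2*v**3.
The quadratic part v**2 is a perfect square, so there is a single (double) tangent line v = 0, i.e. y = -3. Restricting the cubic part to that line (v = 0) leaves -2*u**3 ≠ 0, so f is not divisible by v and the branch is v² ≈ 2*u**3 to lowest order — this is a cusp.
Classification: cusp.


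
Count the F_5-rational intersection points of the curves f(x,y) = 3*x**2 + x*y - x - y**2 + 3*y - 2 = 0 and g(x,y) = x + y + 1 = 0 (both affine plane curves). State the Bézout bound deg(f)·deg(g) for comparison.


Common zeros: ∅; count = 0; Bézout bound = 2.

deg(f) = 2, deg(g) = 1, so Bézout bound = 2.
Scan x ∈ F_5. For each x, list the y ∈ F_5 with f(x, y) ≡ 0 and those with g(x, y) ≡ 0 (mod 5); the common zeros in that column are the intersection.
  x = 0: f ≡ 0 at y ∈ {1, 2}; g ≡ 0 at y ∈ {4}; common: ∅.
  x = 1: f ≡ 0 at y ∈ {0, 4}; g ≡ 0 at y ∈ {3}; common: ∅.
  x = 2: f ≡ 0 at y ∈ ∅; g ≡ 0 at y ∈ {2}; common: ∅.
  x = 3: f ≡ 0 at y ∈ {2, 4}; g ≡ 0 at y ∈ {1}; common: ∅.
  x = 4: f ≡ 0 at y ∈ ∅; g ≡ 0 at y ∈ {0}; common: ∅.
Collecting: common zeros = ∅, so the count is 0.
Comparison with the Bézout bound: 0 ≤ 2 = deg(f)·deg(g), as expected for curves with no common component (the affine F_5-count falls short of the bound because intersections may lie at infinity, over extension fields, or carry multiplicity).


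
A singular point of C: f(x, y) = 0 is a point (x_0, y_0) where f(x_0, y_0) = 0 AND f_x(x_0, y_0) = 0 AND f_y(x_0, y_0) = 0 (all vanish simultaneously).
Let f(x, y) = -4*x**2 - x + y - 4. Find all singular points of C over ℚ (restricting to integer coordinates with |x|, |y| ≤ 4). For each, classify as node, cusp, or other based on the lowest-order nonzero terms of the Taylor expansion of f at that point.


No singular points in the scanned grid; C is smooth there.

Compute partial derivatives:
  f_x = -8*x - 1.
  f_y = 1.
f_y = 1 is a nonzero constant, so f_y never vanishes: no point (x, y) can satisfy f = f_x = f_y = 0. In particular no (x, y) ∈ {−4, ..., 4}² is singular; the curve is smooth.


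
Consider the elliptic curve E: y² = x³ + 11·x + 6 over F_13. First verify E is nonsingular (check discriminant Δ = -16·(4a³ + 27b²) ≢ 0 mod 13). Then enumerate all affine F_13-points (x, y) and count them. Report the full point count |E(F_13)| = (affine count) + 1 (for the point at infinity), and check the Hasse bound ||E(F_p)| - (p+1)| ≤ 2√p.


Affine points = {(2, 6), (2, 7), (3, 1), (3, 12), (4, 6), (4, 7), (5, 2), (5, 11), (7, 6), (7, 7)}; affine count = 10; |E(F_13)| = 11.

Discriminant check: Δ ∝ 4a³ + 27b² = 4·11³ + 27·6² = 4·1331 + 27·36 ≡ 4 (mod 13). Nonzero ⇒ E is nonsingular.
For each x ∈ F_13, compute rhs = x³ + 11·x + 6 mod 13, then count y ∈ F_13 with y² ≡ rhs.
  x = 0: rhs = 6, matching y values: none (0 points).
  x = 1: rhs = 5, matching y values: none (0 points).
  x = 2: rhs = 10, matching y values: 6, 7 (2 points).
  x = 3: rhs = 1, matching y values: 1, 12 (2 points).
  x = 4: rhs = 10, matching y values: 6, 7 (2 points).
  x = 5: rhs = 4, matching y values: 2, 11 (2 points).
  x = 6: rhs = 2, matching y values: none (0 points).
  x = 7: rhs = 10, matching y values: 6, 7 (2 points).
  x = 8: rhs = 8, matching y values: none (0 points).
  x = 9: rhs = 2, matching y values: none (0 points).
  x = 10: rhs = 11, matching y values: none (0 points).
  x = 11: rhs = 2, matching y values: none (0 points).
  x = 12: rhs = 7, matching y values: none (0 points).
Total affine count: 10.
Full point count |E(F_13)| = 10 + 1 = 11.
Hasse bound: |11 − (13+1)| = |-3| = 3 ≤ 2√13 ≈ 7.2111 ✓.


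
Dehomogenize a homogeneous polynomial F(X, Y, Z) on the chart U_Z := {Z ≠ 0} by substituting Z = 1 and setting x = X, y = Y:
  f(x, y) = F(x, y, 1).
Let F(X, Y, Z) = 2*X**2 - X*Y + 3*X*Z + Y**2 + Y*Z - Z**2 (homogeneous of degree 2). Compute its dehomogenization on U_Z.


f(x, y) = 2*x**2 - x*y + 3*x + y**2 + y - 1

On U_Z we set Z = 1. Each monomial c·X^i·Y^j·Z^k in F becomes c·x^i·y^j·1^k = c·x^i·y^j.
Substituting Z = 1: F(X, Y, 1) = 2*x**2 - x*y + 3*x + y**2 + y - 1.
Note: deg(f) ≤ deg(F) = 2; strict inequality happens when F is divisible by Z (lost terms).


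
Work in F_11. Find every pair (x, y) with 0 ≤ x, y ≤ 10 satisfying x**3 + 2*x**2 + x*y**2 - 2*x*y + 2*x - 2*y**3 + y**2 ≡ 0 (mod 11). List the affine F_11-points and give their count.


Affine F_11-points: {(0, 0), (0, 6), (1, 4), (1, 9), (1, 10), (4, 1), (6, 5), (9, 3), (9, 4), (9, 9), (10, 4), (10, 9)}; count = 12.

For each of the 121 pairs (x, y) ∈ F_11², evaluate f(x, y) mod 11. Record the zeros.
  x = 0: [0↦0, 1↦10, 2↦10, 3↦10, 4↦9, 5↦6, 6↦0, 7↦1, 8↦8, 9↦9, 10↦3]  zeros at y ∈ {0, 6}
  x = 1: [0↦5, 1↦3, 2↦4, 3↦7, 4↦0, 5↦4, 6↦7, 7↦8, 8↦6, 9↦0, 10↦0]  zeros at y ∈ {4, 9, 10}
  x = 2: [0↦9, 1↦6, 2↦8, 3↦3, 4↦1, 5↦1, 6↦2, 7↦3, 8↦3, 9↦1, 10↦7]  zeros at y ∈ ∅
  x = 3: [0↦7, 1↦3, 2↦6, 3↦4, 4↦7, 5↦3, 6↦2, 7↦3, 8↦5, 9↦7, 10↦8]  zeros at y ∈ ∅
  x = 4: [0↦5, 1↦0, 2↦4, 3↦5, 4↦2, 5↦5, 6↦2, 7↦3, 8↦7, 9↦2, 10↦9]  zeros at y ∈ {1}
  x = 5: [0↦9, 1↦3, 2↦8, 3↦1, 4↦3, 5↦2, 6↦8, 7↦9, 8↦4, 9↦3, 10↦5]  zeros at y ∈ ∅
  x = 6: [0↦3, 1↦7, 2↦2, 3↦9, 4↦5, 5↦0, 6↦4, 7↦5, 8↦2, 9↦5, 10↦2]  zeros at y ∈ {5}
  x = 7: [0↦4, 1↦7, 2↦3, 3↦2, 4↦3, 5↦5, 6↦7, 7↦8, 8↦7, 9↦3, 10↦6]  zeros at y ∈ ∅
  x = 8: [0↦7, 1↦9, 2↦6, 3↦8, 4↦3, 5↦1, 6↦1, 7↦2, 8↦3, 9↦3, 10↦1]  zeros at y ∈ ∅
  x = 9: [0↦7, 1↦8, 2↦6, 3↦0, 4↦0, 5↦5, 6↦3, 7↦4, 8↦7, 9↦0, 10↦4]  zeros at y ∈ {3, 4, 9}
  x = 10: [0↦10, 1↦10, 2↦9, 3↦6, 4↦0, 5↦1, 6↦8, 7↦9, 8↦3, 9↦0, 10↦10]  zeros at y ∈ {4, 9}
Collecting zeros: affine points = {(0, 0), (0, 6), (1, 4), (1, 9), (1, 10), (4, 1), (6, 5), (9, 3), (9, 4), (9, 9), (10, 4), (10, 9)}.
Total count |C(F_11)_aff| = 12.


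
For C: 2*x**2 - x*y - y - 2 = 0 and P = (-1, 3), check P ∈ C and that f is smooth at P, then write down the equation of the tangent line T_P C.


Tangent line at P: -7*x - 7 = 0.

Step 1: f(-1, 3) = 0, so P lies on C.
Step 2: partial derivatives
  f_x(x, y) = 4*x - y, f_y(x, y) = -x - 1.
  f_x(P) = -7, f_y(P) = 0 (gradient nonzero, so P is smooth).
Step 3: tangent line at P: -7·(x − -1) + 0·(y − 3) = 0.
Expanding: -7*x - 7 = 0.


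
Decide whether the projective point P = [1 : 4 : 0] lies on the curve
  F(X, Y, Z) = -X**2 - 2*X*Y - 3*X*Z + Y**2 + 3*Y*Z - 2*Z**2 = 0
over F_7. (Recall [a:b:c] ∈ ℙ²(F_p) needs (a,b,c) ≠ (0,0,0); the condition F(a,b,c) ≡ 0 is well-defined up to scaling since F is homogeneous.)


F(1,4,0) ≡ 0 (mod 7); P is on the curve.

Evaluate F(1, 4, 0) term-by-term (mod 7).
  -X**2 ↦ -1·1·1·1 = -1
  -2*X*Y ↦ -2·1·4·1 = -8
  -3*X*Z ↦ -3·1·1·0 = 0
  Y**2 ↦ 1·1·16·1 = 16
  3*Y*Z ↦ 3·1·4·0 = 0
  -2*Z**2 ↦ -2·1·1·0 = 0
Sum: F(1, 4, 0) = (-1) + (-8) + (0) + (16) + (0) + (0) = 7.
Reducing mod 7: 7 ≡ 0 (mod 7).
Since F(a, b, c) ≡ 0 (mod 7), P lies on the curve.


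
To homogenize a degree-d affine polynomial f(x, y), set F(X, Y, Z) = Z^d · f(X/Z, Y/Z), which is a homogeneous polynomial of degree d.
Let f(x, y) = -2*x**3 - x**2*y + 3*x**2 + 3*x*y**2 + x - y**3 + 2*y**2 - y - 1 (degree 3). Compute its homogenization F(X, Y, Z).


F(X, Y, Z) = -2*X**3 - X**2*Y + 3*X**2*Z + 3*X*Y**2 + X*Z**2 - Y**3 + 2*Y**2*Z - Y*Z**2 - Z**3

deg(f) = 3.
Substitute x = X/Z, y = Y/Z into f, then multiply by Z^3.
  monomial -2·x^3·y^0 ↦ -2·X^3·Y^0·Z^0.
  monomial -1·x^2·y^1 ↦ -1·X^2·Y^1·Z^0.
  monomial 3·x^2·y^0 ↦ 3·X^2·Y^0·Z^1.
  monomial 3·x^1·y^2 ↦ 3·X^1·Y^2·Z^0.
  monomial 1·x^1·y^0 ↦ 1·X^1·Y^0·Z^2.
  monomial -1·x^0·y^3 ↦ -1·X^0·Y^3·Z^0.
  monomial 2·x^0·y^2 ↦ 2·X^0·Y^2·Z^1.
  monomial -1·x^0·y^1 ↦ -1·X^0·Y^1·Z^2.
  monomial -1·x^0·y^0 ↦ -1·X^0·Y^0·Z^3.
Collecting: F(X, Y, Z) = -2*X**3 - X**2*Y + 3*X**2*Z + 3*X*Y**2 + X*Z**2 - Y**3 + 2*Y**2*Z - Y*Z**2 - Z**3.


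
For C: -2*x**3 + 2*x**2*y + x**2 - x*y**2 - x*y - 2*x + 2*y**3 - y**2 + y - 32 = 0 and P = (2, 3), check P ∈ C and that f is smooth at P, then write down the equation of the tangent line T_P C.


Tangent line at P: -10*x + 43*y - 109 = 0.

Step 1: f(2, 3) = 0, so P lies on C.
Step 2: partial derivatives
  f_x(x, y) = -6*x**2 + 4*x*y + 2*x - y**2 - y - 2, f_y(x, y) = 2*x**2 - 2*x*y - x + 6*y**2 - 2*y + 1.
  f_x(P) = -10, f_y(P) = 43 (gradient nonzero, so P is smooth).
Step 3: tangent line at P: -10·(x − 2) + 43·(y − 3) = 0.
Expanding: -10*x + 43*y - 109 = 0.


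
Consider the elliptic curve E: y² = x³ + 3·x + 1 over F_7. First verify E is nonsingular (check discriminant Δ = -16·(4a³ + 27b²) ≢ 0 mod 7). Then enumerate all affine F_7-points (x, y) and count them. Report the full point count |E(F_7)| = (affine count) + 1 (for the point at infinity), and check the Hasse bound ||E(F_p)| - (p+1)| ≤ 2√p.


Affine points = {(0, 1), (0, 6), (2, 1), (2, 6), (3, 3), (3, 4), (4, 0), (5, 1), (5, 6), (6, 2), (6, 5)}; affine count = 11; |E(F_7)| = 12.

Discriminant check: Δ ∝ 4a³ + 27b² = 4·3³ + 27·1² = 4·27 + 27·1 ≡ 2 (mod 7). Nonzero ⇒ E is nonsingular.
For each x ∈ F_7, compute rhs = x³ + 3·x + 1 mod 7, then count y ∈ F_7 with y² ≡ rhs.
  x = 0: rhs = 1, matching y values: 1, 6 (2 points).
  x = 1: rhs = 5, matching y values: none (0 points).
  x = 2: rhs = 1, matching y values: 1, 6 (2 points).
  x = 3: rhs = 2, matching y values: 3, 4 (2 points).
  x = 4: rhs = 0, matching y values: 0 (1 points).
  x = 5: rhs = 1, matching y values: 1, 6 (2 points).
  x = 6: rhs = 4, matching y values: 2, 5 (2 points).
Total affine count: 11.
Full point count |E(F_7)| = 11 + 1 = 12.
Hasse bound: |12 − (7+1)| = |4| = 4 ≤ 2√7 ≈ 5.2915 ✓.


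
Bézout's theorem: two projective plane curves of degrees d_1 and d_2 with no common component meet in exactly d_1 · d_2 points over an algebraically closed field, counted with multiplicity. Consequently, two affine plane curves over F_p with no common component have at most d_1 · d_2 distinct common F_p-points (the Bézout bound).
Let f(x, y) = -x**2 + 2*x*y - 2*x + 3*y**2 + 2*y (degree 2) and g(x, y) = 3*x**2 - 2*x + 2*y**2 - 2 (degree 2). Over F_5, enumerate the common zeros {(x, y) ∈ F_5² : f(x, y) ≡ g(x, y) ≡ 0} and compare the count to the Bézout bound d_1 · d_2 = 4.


Common zeros: {(0, 1)}; count = 1; Bézout bound = 4.

deg(f) = 2, deg(g) = 2, so Bézout bound = 4.
Scan x ∈ F_5. For each x, list the y ∈ F_5 with f(x, y) ≡ 0 and those with g(x, y) ≡ 0 (mod 5); the common zeros in that column are the intersection.
  x = 0: f ≡ 0 at y ∈ {0, 1}; g ≡ 0 at y ∈ {1, 4}; common: {1}.
  x = 1: f ≡ 0 at y ∈ ∅; g ≡ 0 at y ∈ ∅; common: ∅.
  x = 2: f ≡ 0 at y ∈ ∅; g ≡ 0 at y ∈ ∅; common: ∅.
  x = 3: f ≡ 0 at y ∈ {0, 4}; g ≡ 0 at y ∈ ∅; common: ∅.
  x = 4: f ≡ 0 at y ∈ ∅; g ≡ 0 at y ∈ {1, 4}; common: ∅.
Collecting: common zeros = {(0, 1)}, so the count is 1.
Comparison with the Bézout bound: 1 ≤ 4 = deg(f)·deg(g), as expected for curves with no common component (the affine F_5-count falls short of the bound because intersections may lie at infinity, over extension fields, or carry multiplicity).


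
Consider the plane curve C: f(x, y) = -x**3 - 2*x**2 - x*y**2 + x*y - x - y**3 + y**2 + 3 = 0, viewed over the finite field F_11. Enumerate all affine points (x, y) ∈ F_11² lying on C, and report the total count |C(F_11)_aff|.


Affine F_11-points: {(1, 5), (3, 2), (9, 5), (9, 10), (10, 4), (10, 5)}; count = 6.

For each of the 121 pairs (x, y) ∈ F_11², evaluate f(x, y) mod 11. Record the zeros.
  x = 0: [0↦3, 1↦3, 2↦10, 3↦7, 4↦10, 5↦2, 6↦10, 7↦6, 8↦6, 9↦4, 10↦5]  zeros at y ∈ ∅
  x = 1: [0↦10, 1↦10, 2↦4, 3↦8, 4↦5, 5↦0, 6↦9, 7↦4, 8↦1, 9↦5, 10↦10]  zeros at y ∈ {5}
  x = 2: [0↦7, 1↦7, 2↦10, 3↦10, 4↦1, 5↦10, 6↦9, 7↦3, 8↦8, 9↦7, 10↦5]  zeros at y ∈ ∅
  x = 3: [0↦10, 1↦10, 2↦0, 3↦7, 4↦3, 5↦4, 6↦4, 7↦8, 8↦10, 9↦4, 10↦6]  zeros at y ∈ {2}
  x = 4: [0↦2, 1↦2, 2↦1, 3↦4, 4↦5, 5↦9, 6↦10, 7↦2, 8↦1, 9↦1, 10↦7]  zeros at y ∈ ∅
  x = 5: [0↦10, 1↦10, 2↦7, 3↦6, 4↦1, 5↦8, 6↦10, 7↦1, 8↦8, 9↦3, 10↦2]  zeros at y ∈ ∅
  x = 6: [0↦6, 1↦6, 2↦1, 3↦7, 4↦7, 5↦6, 6↦9, 7↦10, 8↦3, 9↦4, 10↦7]  zeros at y ∈ ∅
  x = 7: [0↦6, 1↦6, 2↦10, 3↦1, 4↦6, 5↦8, 6↦1, 7↦1, 8↦2, 9↦9, 10↦5]  zeros at y ∈ ∅
  x = 8: [0↦4, 1↦4, 2↦6, 3↦4, 4↦3, 5↦8, 6↦2, 7↦1, 8↦10, 9↦1, 10↦1]  zeros at y ∈ ∅
  x = 9: [0↦5, 1↦5, 2↦5, 3↦10, 4↦3, 5↦0, 6↦6, 7↦4, 8↦10, 9↦7, 10↦0]  zeros at y ∈ {5, 10}
  x = 10: [0↦3, 1↦3, 2↦1, 3↦2, 4↦0, 5↦0, 6↦7, 7↦4, 8↦7, 9↦10, 10↦7]  zeros at y ∈ {4, 5}
Collecting zeros: affine points = {(1, 5), (3, 2), (9, 5), (9, 10), (10, 4), (10, 5)}.
Total count |C(F_11)_aff| = 6.


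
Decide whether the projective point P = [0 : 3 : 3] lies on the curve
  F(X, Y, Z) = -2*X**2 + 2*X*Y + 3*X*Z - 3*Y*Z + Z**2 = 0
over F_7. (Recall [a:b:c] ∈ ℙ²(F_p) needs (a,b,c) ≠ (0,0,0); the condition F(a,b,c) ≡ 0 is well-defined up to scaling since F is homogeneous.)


F(0,3,3) ≡ 3 (mod 7); P is NOT on the curve.

Evaluate F(0, 3, 3) term-by-term (mod 7).
  -2*X**2 ↦ -2·0·1·1 = 0
  2*X*Y ↦ 2·0·3·1 = 0
  3*X*Z ↦ 3·0·1·3 = 0
  -3*Y*Z ↦ -3·1·3·3 = -27
  Z**2 ↦ 1·1·1·9 = 9
Sum: F(0, 3, 3) = (0) + (0) + (0) + (-27) + (9) = -18.
Reducing mod 7: -18 ≡ 3 (mod 7).
Since F(a, b, c) ≡ 3 ≠ 0 (mod 7), P does NOT lie on the curve.


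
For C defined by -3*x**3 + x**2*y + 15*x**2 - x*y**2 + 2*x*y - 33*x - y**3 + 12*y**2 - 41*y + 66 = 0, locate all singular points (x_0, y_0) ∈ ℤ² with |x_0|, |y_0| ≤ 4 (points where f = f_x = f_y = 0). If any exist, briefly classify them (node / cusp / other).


Singular points: {(2, 3)}; classification: cusp.

Compute partial derivatives:
  f_x = -9*x**2 + 2*x*y + 30*x - y**2 + 2*y - 33.
  f_y = x**2 - 2*x*y + 2*x - 3*y**2 + 24*y - 41.
Scan x_0 ∈ {−4, ..., 4}. For each x_0, f_y(x_0, y) is a polynomial in y; find its integer roots y ∈ {−4, ..., 4}, then test f_x and f at those candidates.
  x = -4: f_y(-4, y) = -3*y**2 + 32*y - 33; no integer root y with |y| ≤ 4.
  x = -3: f_y(-3, y) = -3*y**2 + 30*y - 38; no integer root y with |y| ≤ 4.
  x = -2: f_y(-2, y) = -3*y**2 + 28*y - 41; no integer root y with |y| ≤ 4.
  x = -1: f_y(-1, y) = -3*y**2 + 26*y - 42; no integer root y with |y| ≤ 4.
  x = 0: f_y(0, y) = -3*y**2 + 24*y - 41; no integer root y with |y| ≤ 4.
  x = 1: f_y(1, y) = -3*y**2 + 22*y - 38; no integer root y with |y| ≤ 4.
  x = 2: f_y(2, y) = -3*y**2 + 20*y - 33; vanishes at y ∈ {3}. (2, 3): f_x = 0, f = 0 — SINGULAR.
  x = 3: f_y(3, y) = -3*y**2 + 18*y - 26; no integer root y with |y| ≤ 4.
  x = 4: f_y(4, y) = -3*y**2 + 16*y - 17; no integer root y with |y| ≤ 4.
Only singular point on the grid: (2, 3).
Classify: substitute x = 2 + u, y = 3 + v and expand: f = -3*u**3 + u**2*v - u*v**2 - v**3 + v**2.
No constant or linear terms (consistent with a singular point). Quadratic part: v**2. Cubic part: -3*u**3 + u**2*v - u*v**2 - v**3.
The quadratic part v**2 is a perfect square, so there is a single (double) tangent line v = 0, i.e. y = 3. Restricting the cubic part to that line (v = 0) leaves -3*u**3 ≠ 0, so f is not divisible by v and the branch is v² ≈ 3*u**3 to lowest order — this is a cusp.
Classification: cusp.


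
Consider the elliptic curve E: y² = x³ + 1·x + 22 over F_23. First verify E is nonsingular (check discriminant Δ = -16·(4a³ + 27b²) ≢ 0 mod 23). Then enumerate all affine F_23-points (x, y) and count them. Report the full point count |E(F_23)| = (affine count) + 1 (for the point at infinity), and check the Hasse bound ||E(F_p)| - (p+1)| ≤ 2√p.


Affine points = {(1, 1), (1, 22), (2, 3), (2, 20), (3, 11), (3, 12), (7, 2), (7, 21), (8, 6), (8, 17), (9, 1), (9, 22), (13, 1), (13, 22), (15, 10), (15, 13), (19, 0), (21, 9), (21, 14)}; affine count = 19; |E(F_23)| = 20.

Discriminant check: Δ ∝ 4a³ + 27b² = 4·1³ + 27·22² = 4·1 + 27·484 ≡ 8 (mod 23). Nonzero ⇒ E is nonsingular.
For each x ∈ F_23, compute rhs = x³ + 1·x + 22 mod 23, then count y ∈ F_23 with y² ≡ rhs.
  x = 0: rhs = 22, matching y values: none (0 points).
  x = 1: rhs = 1, matching y values: 1, 22 (2 points).
  x = 2: rhs = 9, matching y values: 3, 20 (2 points).
  x = 3: rhs = 6, matching y values: 11, 12 (2 points).
  x = 4: rhs = 21, matching y values: none (0 points).
  x = 5: rhs = 14, matching y values: none (0 points).
  x = 6: rhs = 14, matching y values: none (0 points).
  x = 7: rhs = 4, matching y values: 2, 21 (2 points).
  x = 8: rhs = 13, matching y values: 6, 17 (2 points).
  x = 9: rhs = 1, matching y values: 1, 22 (2 points).
  x = 10: rhs = 20, matching y values: none (0 points).
  x = 11: rhs = 7, matching y values: none (0 points).
  x = 12: rhs = 14, matching y values: none (0 points).
  x = 13: rhs = 1, matching y values: 1, 22 (2 points).
  x = 14: rhs = 20, matching y values: none (0 points).
  x = 15: rhs = 8, matching y values: 10, 13 (2 points).
  x = 16: rhs = 17, matching y values: none (0 points).
  x = 17: rhs = 7, matching y values: none (0 points).
  x = 18: rhs = 7, matching y values: none (0 points).
  x = 19: rhs = 0, matching y values: 0 (1 points).
  x = 20: rhs = 15, matching y values: none (0 points).
  x = 21: rhs = 12, matching y values: 9, 14 (2 points).
  x = 22: rhs = 20, matching y values: none (0 points).
Total affine count: 19.
Full point count |E(F_23)| = 19 + 1 = 20.
Hasse bound: |20 − (23+1)| = |-4| = 4 ≤ 2√23 ≈ 9.5917 ✓.


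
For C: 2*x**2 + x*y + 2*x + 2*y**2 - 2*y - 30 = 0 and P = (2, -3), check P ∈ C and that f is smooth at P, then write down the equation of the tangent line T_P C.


Tangent line at P: 7*x - 12*y - 50 = 0.

Step 1: f(2, -3) = 0, so P lies on C.
Step 2: partial derivatives
  f_x(x, y) = 4*x + y + 2, f_y(x, y) = x + 4*y - 2.
  f_x(P) = 7, f_y(P) = -12 (gradient nonzero, so P is smooth).
Step 3: tangent line at P: 7·(x − 2) + -12·(y − -3) = 0.
Expanding: 7*x - 12*y - 50 = 0.


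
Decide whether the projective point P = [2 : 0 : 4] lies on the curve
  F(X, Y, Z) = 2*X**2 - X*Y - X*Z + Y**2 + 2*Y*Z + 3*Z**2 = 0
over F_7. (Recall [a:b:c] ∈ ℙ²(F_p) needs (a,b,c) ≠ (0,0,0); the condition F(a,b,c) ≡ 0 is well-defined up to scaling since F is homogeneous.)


F(2,0,4) ≡ 6 (mod 7); P is NOT on the curve.

Evaluate F(2, 0, 4) term-by-term (mod 7).
  2*X**2 ↦ 2·4·1·1 = 8
  -X*Y ↦ -1·2·0·1 = 0
  -X*Z ↦ -1·2·1·4 = -8
  Y**2 ↦ 1·1·0·1 = 0
  2*Y*Z ↦ 2·1·0·4 = 0
  3*Z**2 ↦ 3·1·1·16 = 48
Sum: F(2, 0, 4) = (8) + (0) + (-8) + (0) + (0) + (48) = 48.
Reducing mod 7: 48 ≡ 6 (mod 7).
Since F(a, b, c) ≡ 6 ≠ 0 (mod 7), P does NOT lie on the curve.


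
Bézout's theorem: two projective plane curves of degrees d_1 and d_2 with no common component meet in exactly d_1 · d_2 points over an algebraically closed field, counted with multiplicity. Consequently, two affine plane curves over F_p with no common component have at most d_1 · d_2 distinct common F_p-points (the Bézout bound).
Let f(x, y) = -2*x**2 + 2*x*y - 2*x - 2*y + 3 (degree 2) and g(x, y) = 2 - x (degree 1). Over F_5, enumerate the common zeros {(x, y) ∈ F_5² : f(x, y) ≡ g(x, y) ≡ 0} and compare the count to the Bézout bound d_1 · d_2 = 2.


Common zeros: {(2, 2)}; count = 1; Bézout bound = 2.

deg(f) = 2, deg(g) = 1, so Bézout bound = 2.
Scan x ∈ F_5. For each x, list the y ∈ F_5 with f(x, y) ≡ 0 and those with g(x, y) ≡ 0 (mod 5); the common zeros in that column are the intersection.
  x = 0: f ≡ 0 at y ∈ {4}; g ≡ 0 at y ∈ ∅; common: ∅.
  x = 1: f ≡ 0 at y ∈ ∅; g ≡ 0 at y ∈ ∅; common: ∅.
  x = 2: f ≡ 0 at y ∈ {2}; g ≡ 0 at y ∈ {0, 1, 2, 3, 4}; common: {2}.
  x = 3: f ≡ 0 at y ∈ {4}; g ≡ 0 at y ∈ ∅; common: ∅.
  x = 4: f ≡ 0 at y ∈ {2}; g ≡ 0 at y ∈ ∅; common: ∅.
Collecting: common zeros = {(2, 2)}, so the count is 1.
Comparison with the Bézout bound: 1 ≤ 2 = deg(f)·deg(g), as expected for curves with no common component (the affine F_5-count falls short of the bound because intersections may lie at infinity, over extension fields, or carry multiplicity).


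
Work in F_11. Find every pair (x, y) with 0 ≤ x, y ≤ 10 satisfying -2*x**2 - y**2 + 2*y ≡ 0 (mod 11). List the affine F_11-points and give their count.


Affine F_11-points: {(0, 0), (0, 2), (2, 3), (2, 10), (3, 5), (3, 8), (8, 5), (8, 8), (9, 3), (9, 10)}; count = 10.

For each of the 121 pairs (x, y) ∈ F_11², evaluate f(x, y) mod 11. Record the zeros.
  x = 0: [0↦0, 1↦1, 2↦0, 3↦8, 4↦3, 5↦7, 6↦9, 7↦9, 8↦7, 9↦3, 10↦8]  zeros at y ∈ {0, 2}
  x = 1: [0↦9, 1↦10, 2↦9, 3↦6, 4↦1, 5↦5, 6↦7, 7↦7, 8↦5, 9↦1, 10↦6]  zeros at y ∈ ∅
  x = 2: [0↦3, 1↦4, 2↦3, 3↦0, 4↦6, 5↦10, 6↦1, 7↦1, 8↦10, 9↦6, 10↦0]  zeros at y ∈ {3, 10}
  x = 3: [0↦4, 1↦5, 2↦4, 3↦1, 4↦7, 5↦0, 6↦2, 7↦2, 8↦0, 9↦7, 10↦1]  zeros at y ∈ {5, 8}
  x = 4: [0↦1, 1↦2, 2↦1, 3↦9, 4↦4, 5↦8, 6↦10, 7↦10, 8↦8, 9↦4, 10↦9]  zeros at y ∈ ∅
  x = 5: [0↦5, 1↦6, 2↦5, 3↦2, 4↦8, 5↦1, 6↦3, 7↦3, 8↦1, 9↦8, 10↦2]  zeros at y ∈ ∅
  x = 6: [0↦5, 1↦6, 2↦5, 3↦2, 4↦8, 5↦1, 6↦3, 7↦3, 8↦1, 9↦8, 10↦2]  zeros at y ∈ ∅
  x = 7: [0↦1, 1↦2, 2↦1, 3↦9, 4↦4, 5↦8, 6↦10, 7↦10, 8↦8, 9↦4, 10↦9]  zeros at y ∈ ∅
  x = 8: [0↦4, 1↦5, 2↦4, 3↦1, 4↦7, 5↦0, 6↦2, 7↦2, 8↦0, 9↦7, 10↦1]  zeros at y ∈ {5, 8}
  x = 9: [0↦3, 1↦4, 2↦3, 3↦0, 4↦6, 5↦10, 6↦1, 7↦1, 8↦10, 9↦6, 10↦0]  zeros at y ∈ {3, 10}
  x = 10: [0↦9, 1↦10, 2↦9, 3↦6, 4↦1, 5↦5, 6↦7, 7↦7, 8↦5, 9↦1, 10↦6]  zeros at y ∈ ∅
Collecting zeros: affine points = {(0, 0), (0, 2), (2, 3), (2, 10), (3, 5), (3, 8), (8, 5), (8, 8), (9, 3), (9, 10)}.
Total count |C(F_11)_aff| = 10.


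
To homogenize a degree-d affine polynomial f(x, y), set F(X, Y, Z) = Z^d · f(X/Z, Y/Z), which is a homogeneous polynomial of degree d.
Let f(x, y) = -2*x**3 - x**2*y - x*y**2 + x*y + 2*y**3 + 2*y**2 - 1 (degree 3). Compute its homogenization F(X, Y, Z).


F(X, Y, Z) = -2*X**3 - X**2*Y - X*Y**2 + X*Y*Z + 2*Y**3 + 2*Y**2*Z - Z**3

deg(f) = 3.
Substitute x = X/Z, y = Y/Z into f, then multiply by Z^3.
  monomial -2·x^3·y^0 ↦ -2·X^3·Y^0·Z^0.
  monomial -1·x^2·y^1 ↦ -1·X^2·Y^1·Z^0.
  monomial -1·x^1·y^2 ↦ -1·X^1·Y^2·Z^0.
  monomial 1·x^1·y^1 ↦ 1·X^1·Y^1·Z^1.
  monomial 2·x^0·y^3 ↦ 2·X^0·Y^3·Z^0.
  monomial 2·x^0·y^2 ↦ 2·X^0·Y^2·Z^1.
  monomial -1·x^0·y^0 ↦ -1·X^0·Y^0·Z^3.
Collecting: F(X, Y, Z) = -2*X**3 - X**2*Y - X*Y**2 + X*Y*Z + 2*Y**3 + 2*Y**2*Z - Z**3.


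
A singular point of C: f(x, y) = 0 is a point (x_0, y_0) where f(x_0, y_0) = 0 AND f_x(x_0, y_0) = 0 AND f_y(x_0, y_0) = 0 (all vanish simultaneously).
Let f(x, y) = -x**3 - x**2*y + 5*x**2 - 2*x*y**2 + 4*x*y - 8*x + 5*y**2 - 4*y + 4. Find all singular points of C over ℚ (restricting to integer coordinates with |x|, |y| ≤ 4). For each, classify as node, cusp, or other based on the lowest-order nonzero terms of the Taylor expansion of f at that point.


Singular points: {(2, 0)}; classification: node.

Compute partial derivatives:
  f_x = -3*x**2 - 2*x*y + 10*x - 2*y**2 + 4*y - 8.
  f_y = -x**2 - 4*x*y + 4*x + 10*y - 4.
Scan x_0 ∈ {−4, ..., 4}. For each x_0, f_y(x_0, y) is a polynomial in y; find its integer roots y ∈ {−4, ..., 4}, then test f_x and f at those candidates.
  x = -4: f_y(-4, y) = 26*y - 36; no integer root y with |y| ≤ 4.
  x = -3: f_y(-3, y) = 22*y - 25; no integer root y with |y| ≤ 4.
  x = -2: f_y(-2, y) = 18*y - 16; no integer root y with |y| ≤ 4.
  x = -1: f_y(-1, y) = 14*y - 9; no integer root y with |y| ≤ 4.
  x = 0: f_y(0, y) = 10*y - 4; no integer root y with |y| ≤ 4.
  x = 1: f_y(1, y) = 6*y - 1; no integer root y with |y| ≤ 4.
  x = 2: f_y(2, y) = 2*y; vanishes at y ∈ {0}. (2, 0): f_x = 0, f = 0 — SINGULAR.
  x = 3: f_y(3, y) = -2*y - 1; no integer root y with |y| ≤ 4.
  x = 4: f_y(4, y) = -6*y - 4; no integer root y with |y| ≤ 4.
Only singular point on the grid: (2, 0).
Classify: substitute x = 2 + u, y = 0 + v and expand: f = -u**3 - u**2*v - u**2 - 2*u*v**2 + v**2.
No constant or linear terms (consistent with a singular point). Quadratic part: -u**2 + v**2. Cubic part: -u**3 - u**2*v - 2*u*v**2.
The quadratic part v**2 - u**2 = (v − u)(v + u) splits into two distinct linear factors, so there are two distinct tangent lines y − 0 = ±(x − 2) — this is a node (ordinary double point).
Classification: node.


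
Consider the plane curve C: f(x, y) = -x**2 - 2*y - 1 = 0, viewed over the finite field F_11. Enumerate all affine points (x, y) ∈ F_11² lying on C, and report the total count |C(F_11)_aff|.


Affine F_11-points: {(0, 5), (1, 10), (2, 3), (3, 6), (4, 8), (5, 9), (6, 9), (7, 8), (8, 6), (9, 3), (10, 10)}; count = 11.

For each of the 121 pairs (x, y) ∈ F_11², evaluate f(x, y) mod 11. Record the zeros.
  x = 0: [0↦10, 1↦8, 2↦6, 3↦4, 4↦2, 5↦0, 6↦9, 7↦7, 8↦5, 9↦3, 10↦1]  zeros at y ∈ {5}
  x = 1: [0↦9, 1↦7, 2↦5, 3↦3, 4↦1, 5↦10, 6↦8, 7↦6, 8↦4, 9↦2, 10↦0]  zeros at y ∈ {10}
  x = 2: [0↦6, 1↦4, 2↦2, 3↦0, 4↦9, 5↦7, 6↦5, 7↦3, 8↦1, 9↦10, 10↦8]  zeros at y ∈ {3}
  x = 3: [0↦1, 1↦10, 2↦8, 3↦6, 4↦4, 5↦2, 6↦0, 7↦9, 8↦7, 9↦5, 10↦3]  zeros at y ∈ {6}
  x = 4: [0↦5, 1↦3, 2↦1, 3↦10, 4↦8, 5↦6, 6↦4, 7↦2, 8↦0, 9↦9, 10↦7]  zeros at y ∈ {8}
  x = 5: [0↦7, 1↦5, 2↦3, 3↦1, 4↦10, 5↦8, 6↦6, 7↦4, 8↦2, 9↦0, 10↦9]  zeros at y ∈ {9}
  x = 6: [0↦7, 1↦5, 2↦3, 3↦1, 4↦10, 5↦8, 6↦6, 7↦4, 8↦2, 9↦0, 10↦9]  zeros at y ∈ {9}
  x = 7: [0↦5, 1↦3, 2↦1, 3↦10, 4↦8, 5↦6, 6↦4, 7↦2, 8↦0, 9↦9, 10↦7]  zeros at y ∈ {8}
  x = 8: [0↦1, 1↦10, 2↦8, 3↦6, 4↦4, 5↦2, 6↦0, 7↦9, 8↦7, 9↦5, 10↦3]  zeros at y ∈ {6}
  x = 9: [0↦6, 1↦4, 2↦2, 3↦0, 4↦9, 5↦7, 6↦5, 7↦3, 8↦1, 9↦10, 10↦8]  zeros at y ∈ {3}
  x = 10: [0↦9, 1↦7, 2↦5, 3↦3, 4↦1, 5↦10, 6↦8, 7↦6, 8↦4, 9↦2, 10↦0]  zeros at y ∈ {10}
Collecting zeros: affine points = {(0, 5), (1, 10), (2, 3), (3, 6), (4, 8), (5, 9), (6, 9), (7, 8), (8, 6), (9, 3), (10, 10)}.
Total count |C(F_11)_aff| = 11.


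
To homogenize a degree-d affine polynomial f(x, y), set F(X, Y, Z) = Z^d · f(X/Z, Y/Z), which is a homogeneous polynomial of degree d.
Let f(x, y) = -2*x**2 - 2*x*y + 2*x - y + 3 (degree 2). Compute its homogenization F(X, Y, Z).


F(X, Y, Z) = -2*X**2 - 2*X*Y + 2*X*Z - Y*Z + 3*Z**2

deg(f) = 2.
Substitute x = X/Z, y = Y/Z into f, then multiply by Z^2.
  monomial -2·x^2·y^0 ↦ -2·X^2·Y^0·Z^0.
  monomial -2·x^1·y^1 ↦ -2·X^1·Y^1·Z^0.
  monomial 2·x^1·y^0 ↦ 2·X^1·Y^0·Z^1.
  monomial -1·x^0·y^1 ↦ -1·X^0·Y^1·Z^1.
  monomial 3·x^0·y^0 ↦ 3·X^0·Y^0·Z^2.
Collecting: F(X, Y, Z) = -2*X**2 - 2*X*Y + 2*X*Z - Y*Z + 3*Z**2.


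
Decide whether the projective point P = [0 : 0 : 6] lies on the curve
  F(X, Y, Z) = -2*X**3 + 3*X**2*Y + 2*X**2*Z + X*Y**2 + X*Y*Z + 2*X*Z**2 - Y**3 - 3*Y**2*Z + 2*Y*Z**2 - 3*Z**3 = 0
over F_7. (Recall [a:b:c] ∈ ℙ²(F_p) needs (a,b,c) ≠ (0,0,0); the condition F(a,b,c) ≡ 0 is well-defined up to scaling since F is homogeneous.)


F(0,0,6) ≡ 3 (mod 7); P is NOT on the curve.

Evaluate F(0, 0, 6) term-by-term (mod 7).
  -2*X**3 ↦ -2·0·1·1 = 0
  3*X**2*Y ↦ 3·0·0·1 = 0
  2*X**2*Z ↦ 2·0·1·6 = 0
  X*Y**2 ↦ 1·0·0·1 = 0
  X*Y*Z ↦ 1·0·0·6 = 0
  2*X*Z**2 ↦ 2·0·1·36 = 0
  -Y**3 ↦ -1·1·0·1 = 0
  -3*Y**2*Z ↦ -3·1·0·6 = 0
  2*Y*Z**2 ↦ 2·1·0·36 = 0
  -3*Z**3 ↦ -3·1·1·216 = -648
Sum: F(0, 0, 6) = (0) + (0) + (0) + (0) + (0) + (0) + (0) + (0) + (0) + (-648) = -648.
Reducing mod 7: -648 ≡ 3 (mod 7).
Since F(a, b, c) ≡ 3 ≠ 0 (mod 7), P does NOT lie on the curve.


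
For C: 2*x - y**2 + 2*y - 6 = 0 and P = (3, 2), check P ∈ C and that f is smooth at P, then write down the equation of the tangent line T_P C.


Tangent line at P: 2*x - 2*y - 2 = 0.

Step 1: f(3, 2) = 0, so P lies on C.
Step 2: partial derivatives
  f_x(x, y) = 2, f_y(x, y) = 2 - 2*y.
  f_x(P) = 2, f_y(P) = -2 (gradient nonzero, so P is smooth).
Step 3: tangent line at P: 2·(x − 3) + -2·(y − 2) = 0.
Expanding: 2*x - 2*y - 2 = 0.
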